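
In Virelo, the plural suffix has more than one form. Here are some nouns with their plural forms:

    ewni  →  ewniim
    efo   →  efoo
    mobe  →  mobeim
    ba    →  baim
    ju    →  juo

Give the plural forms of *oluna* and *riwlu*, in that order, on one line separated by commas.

olunaim, riwluo

The pattern is rounding harmony: -o when the last vowel of the stem is a rounded vowel (*efo*, *ju*); -im when the last vowel of the stem is an unrounded vowel (*ewni*, *mobe*, *ba*).
*oluna*: last vowel = /a/, an unrounded vowel → -im → *olunaim*.
Since the last vowel of *riwlu* is /u/ (a rounded vowel), it takes -o, giving *riwluo*.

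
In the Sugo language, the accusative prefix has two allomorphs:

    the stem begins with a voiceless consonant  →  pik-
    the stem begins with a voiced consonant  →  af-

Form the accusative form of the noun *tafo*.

The first consonant of *tafo* is /t/, which is voiceless, so the prefix is pik-, giving *piktafo*.

piktafo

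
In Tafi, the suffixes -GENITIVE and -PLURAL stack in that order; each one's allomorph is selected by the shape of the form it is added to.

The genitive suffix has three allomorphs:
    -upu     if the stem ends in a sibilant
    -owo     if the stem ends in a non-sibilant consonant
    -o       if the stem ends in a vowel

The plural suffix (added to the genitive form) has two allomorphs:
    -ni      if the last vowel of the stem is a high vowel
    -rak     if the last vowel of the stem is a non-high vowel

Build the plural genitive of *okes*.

okesupuni

Since the final sound of *okes* is /s/ (a sibilant), it takes -upu, giving *okesupu*.
The genitive form *okesupu* — last vowel /u/ (a high vowel) → -ni → *okesupuni*.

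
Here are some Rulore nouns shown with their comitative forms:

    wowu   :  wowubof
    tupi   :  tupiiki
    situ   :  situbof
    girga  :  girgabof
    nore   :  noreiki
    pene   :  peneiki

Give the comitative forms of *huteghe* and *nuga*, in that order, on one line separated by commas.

hutegheiki, nugabof

The pattern is front/back vowel harmony: -iki when the last vowel of the stem is a front vowel (*tupi*, *nore*, *pene*); -bof when the last vowel of the stem is a back vowel (*wowu*, *situ*, *girga*).
The last vowel of *huteghe* is /e/, which is a front vowel, so the suffix is -iki, giving *hutegheiki*.
The last vowel of *nuga* is /a/, which is a back vowel, so the suffix is -bof, giving *nugabof*.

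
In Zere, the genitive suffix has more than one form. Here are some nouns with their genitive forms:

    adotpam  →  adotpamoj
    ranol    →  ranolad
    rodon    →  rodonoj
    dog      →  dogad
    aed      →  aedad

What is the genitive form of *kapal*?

kapalad

The suffix is conditioned by the final consonant: -oj when the stem ends in a nasal (*adotpam*, *rodon*); -ad when the stem ends in a non-nasal consonant (*ranol*, *dog*, *aed*).
*kapal* — final consonant /l/ (non-nasal) → -ad → *kapalad*.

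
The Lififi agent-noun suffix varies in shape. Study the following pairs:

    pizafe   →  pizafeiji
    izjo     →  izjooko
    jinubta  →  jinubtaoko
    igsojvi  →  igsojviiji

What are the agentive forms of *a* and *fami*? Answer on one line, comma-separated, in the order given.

The pattern is front/back vowel harmony: -iji when the last vowel of the stem is a front vowel (*pizafe*, *igsojvi*); -oko when the last vowel of the stem is a back vowel (*izjo*, *jinubta*).
The last vowel of *a* is /a/, which is a back vowel, so the suffix is -oko, giving *aoko*.
The last vowel of *fami* is /i/, which is a front vowel, so the suffix is -iji, giving *famiiji*.

aoko, famiiji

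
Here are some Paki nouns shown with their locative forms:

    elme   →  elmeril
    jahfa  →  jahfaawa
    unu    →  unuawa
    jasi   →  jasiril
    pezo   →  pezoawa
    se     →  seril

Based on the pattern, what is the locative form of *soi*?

soiril

The alternation tracks the last vowel of the stem — -ril when the last vowel of the stem is a front vowel (*elme*, *jasi*, *se*); -awa when the last vowel of the stem is a back vowel (*jahfa*, *unu*, *pezo*).
Since the last vowel of *soi* is /i/ (a front vowel), it takes -ril, giving *soiril*.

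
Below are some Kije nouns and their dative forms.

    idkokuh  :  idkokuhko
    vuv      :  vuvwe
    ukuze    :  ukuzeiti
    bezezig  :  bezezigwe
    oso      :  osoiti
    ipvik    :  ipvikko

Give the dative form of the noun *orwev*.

The alternation tracks the final sound of the stem — -ko when the stem ends in a voiceless consonant (*idkokuh*, *ipvik*); -we when the stem ends in a voiced consonant (*vuv*, *bezezig*); -iti when the stem ends in a vowel (*ukuze*, *oso*).
*orwev*: final sound = /v/, a voiced consonant → -we → *orwevwe*.

orwevwe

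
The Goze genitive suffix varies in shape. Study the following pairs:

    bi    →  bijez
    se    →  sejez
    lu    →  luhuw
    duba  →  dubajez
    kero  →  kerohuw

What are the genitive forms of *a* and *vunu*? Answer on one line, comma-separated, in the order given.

ajez, vunuhuw

Looking at the last vowel of each stem: -huw when the last vowel of the stem is a rounded vowel (*lu*, *kero*); -jez when the last vowel of the stem is an unrounded vowel (*bi*, *se*, *duba*).
The last vowel of *a* is /a/, which is an unrounded vowel, so the suffix is -jez, giving *ajez*.
The last vowel of *vunu* is /u/, which is a rounded vowel, so the suffix is -huw, giving *vunuhuw*.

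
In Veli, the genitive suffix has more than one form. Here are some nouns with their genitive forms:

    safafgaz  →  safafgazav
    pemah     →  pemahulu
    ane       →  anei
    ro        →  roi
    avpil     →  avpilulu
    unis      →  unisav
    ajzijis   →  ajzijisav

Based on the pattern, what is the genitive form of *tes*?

tesav

The suffix is conditioned by the final sound: -av when the stem ends in a sibilant (*safafgaz*, *unis*, *ajzijis*); -ulu when the stem ends in a non-sibilant consonant (*pemah*, *avpil*); -i when the stem ends in a vowel (*ane*, *ro*).
*tes* — final sound /s/ (a sibilant) → -av → *tesav*.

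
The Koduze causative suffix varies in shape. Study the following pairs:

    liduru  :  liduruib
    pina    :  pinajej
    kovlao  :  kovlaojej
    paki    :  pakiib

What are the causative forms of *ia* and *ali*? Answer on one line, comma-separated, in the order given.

The pattern is height harmony: -ib when the last vowel of the stem is a high vowel (*liduru*, *paki*); -jej when the last vowel of the stem is a non-high vowel (*pina*, *kovlao*).
*ia*: last vowel = /a/, a non-high vowel → -jej → *iajej*.
*ali*: last vowel = /i/, a high vowel → -ib → *aliib*.

iajej, aliib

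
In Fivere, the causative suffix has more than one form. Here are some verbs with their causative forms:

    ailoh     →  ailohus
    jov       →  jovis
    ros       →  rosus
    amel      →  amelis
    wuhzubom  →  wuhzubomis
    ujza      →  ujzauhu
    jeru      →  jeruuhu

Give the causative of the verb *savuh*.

savuhus

Looking at the final sound of each stem: -us when the stem ends in a voiceless consonant (*ailoh*, *ros*); -is when the stem ends in a voiced consonant (*jov*, *amel*, *wuhzubom*); -uhu when the stem ends in a vowel (*ujza*, *jeru*).
*savuh* — final sound /h/ (a voiceless consonant) → -us → *savuhus*.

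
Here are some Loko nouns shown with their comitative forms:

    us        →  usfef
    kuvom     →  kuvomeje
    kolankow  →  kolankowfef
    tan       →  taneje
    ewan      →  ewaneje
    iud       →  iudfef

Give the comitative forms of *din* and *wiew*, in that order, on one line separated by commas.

The suffix is conditioned by the final consonant: -eje when the stem ends in a nasal (*kuvom*, *tan*, *ewan*); -fef when the stem ends in a non-nasal consonant (*us*, *kolankow*, *iud*).
Since the final consonant of *din* is /n/ (a nasal), it takes -eje, giving *dineje*.
*wiew* — final consonant /w/ (non-nasal) → -fef → *wiewfef*.

dineje, wiewfef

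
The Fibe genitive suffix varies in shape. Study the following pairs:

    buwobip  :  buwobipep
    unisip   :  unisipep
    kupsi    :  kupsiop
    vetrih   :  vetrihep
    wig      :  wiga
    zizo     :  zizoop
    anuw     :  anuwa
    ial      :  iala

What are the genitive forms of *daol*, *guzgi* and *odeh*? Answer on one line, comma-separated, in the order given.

daola, guzgiop, odehep

The suffix is conditioned by the final sound: -ep when the stem ends in a voiceless consonant (*buwobip*, *unisip*, *vetrih*); -a when the stem ends in a voiced consonant (*wig*, *anuw*, *ial*); -op when the stem ends in a vowel (*kupsi*, *zizo*).
Since the final sound of *daol* is /l/ (a voiced consonant), it takes -a, giving *daola*.
*guzgi*: final sound = /i/, a vowel → -op → *guzgiop*.
Since the final sound of *odeh* is /h/ (a voiceless consonant), it takes -ep, giving *odehep*.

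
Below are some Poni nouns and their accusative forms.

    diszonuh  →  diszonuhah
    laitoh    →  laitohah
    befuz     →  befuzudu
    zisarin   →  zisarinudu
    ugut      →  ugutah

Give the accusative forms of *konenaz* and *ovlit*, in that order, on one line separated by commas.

konenazudu, ovlitah

Looking at the final consonant of each stem: -ah when the stem ends in a voiceless consonant (*diszonuh*, *laitoh*, *ugut*); -udu when the stem ends in a voiced consonant (*befuz*, *zisarin*).
The final consonant of *konenaz* is /z/, which is voiced, so the suffix is -udu, giving *konenazudu*.
*ovlit* — final consonant /t/ (voiceless) → -ah → *ovlitah*.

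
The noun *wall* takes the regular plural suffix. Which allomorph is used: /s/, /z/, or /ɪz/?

The stem *wall* ends in a voiced non-sibilant sound.
The plural suffix surfaces as /ɪz/ after sibilants, /s/ after other voiceless consonants, and /z/ after other voiced sounds.
So the plural -s on *wall* is pronounced /z/.

/z/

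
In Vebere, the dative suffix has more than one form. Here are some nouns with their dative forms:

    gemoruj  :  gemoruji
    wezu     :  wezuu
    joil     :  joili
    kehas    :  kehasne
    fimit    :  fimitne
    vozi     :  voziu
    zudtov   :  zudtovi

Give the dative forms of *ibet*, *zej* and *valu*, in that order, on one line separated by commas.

ibetne, zeji, valuu

The pattern is voicing of the final sound: -ne when the stem ends in a voiceless consonant (*kehas*, *fimit*); -i when the stem ends in a voiced consonant (*gemoruj*, *joil*, *zudtov*); -u when the stem ends in a vowel (*wezu*, *vozi*).
The final sound of *ibet* is /t/, which is a voiceless consonant, so the suffix is -ne, giving *ibetne*.
*zej* — final sound /j/ (a voiced consonant) → -i → *zeji*.
*valu*: final sound = /u/, a vowel → -u → *valuu*.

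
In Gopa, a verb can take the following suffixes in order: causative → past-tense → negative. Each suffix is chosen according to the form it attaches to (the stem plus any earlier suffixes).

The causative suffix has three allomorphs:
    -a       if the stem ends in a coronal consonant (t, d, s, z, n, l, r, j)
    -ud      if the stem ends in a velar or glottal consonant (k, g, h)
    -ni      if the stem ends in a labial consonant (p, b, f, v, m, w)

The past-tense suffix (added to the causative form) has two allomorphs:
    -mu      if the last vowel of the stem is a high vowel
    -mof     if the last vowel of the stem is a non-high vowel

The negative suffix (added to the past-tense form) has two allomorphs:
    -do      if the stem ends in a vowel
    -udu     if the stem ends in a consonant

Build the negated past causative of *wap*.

wapnimudo

The final consonant of *wap* is /p/, which is labial, so the causative suffix is -ni, giving *wapni*.
Since the last vowel of the causative form *wapni* is /i/ (a high vowel), it takes -mu, giving *wapnimu*.
The past-tense form *wapnimu*: final sound = /u/, a vowel → -do → *wapnimudo*.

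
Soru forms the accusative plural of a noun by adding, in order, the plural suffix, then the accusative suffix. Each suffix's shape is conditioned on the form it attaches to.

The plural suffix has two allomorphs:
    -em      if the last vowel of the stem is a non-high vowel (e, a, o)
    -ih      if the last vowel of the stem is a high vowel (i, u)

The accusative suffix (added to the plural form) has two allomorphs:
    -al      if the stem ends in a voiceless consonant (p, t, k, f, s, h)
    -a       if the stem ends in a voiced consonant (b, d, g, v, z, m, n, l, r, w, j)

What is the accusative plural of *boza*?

*boza* — last vowel /a/ (a non-high vowel) → -em → *bozaem*.
Since the final consonant of the plural form *bozaem* is /m/ (voiced), it takes -a, giving *bozaema*.

bozaema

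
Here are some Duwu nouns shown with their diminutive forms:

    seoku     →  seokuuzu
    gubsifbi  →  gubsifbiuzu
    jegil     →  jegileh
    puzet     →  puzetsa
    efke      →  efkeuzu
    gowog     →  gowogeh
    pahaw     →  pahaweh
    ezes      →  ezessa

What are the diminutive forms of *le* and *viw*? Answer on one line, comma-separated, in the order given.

leuzu, viweh

The alternation tracks the final sound of the stem — -sa when the stem ends in a voiceless consonant (*puzet*, *ezes*); -eh when the stem ends in a voiced consonant (*jegil*, *gowog*, *pahaw*); -uzu when the stem ends in a vowel (*seoku*, *gubsifbi*, *efke*).
The final sound of *le* is /e/, which is a vowel, so the suffix is -uzu, giving *leuzu*.
*viw*: final sound = /w/, a voiced consonant → -eh → *viweh*.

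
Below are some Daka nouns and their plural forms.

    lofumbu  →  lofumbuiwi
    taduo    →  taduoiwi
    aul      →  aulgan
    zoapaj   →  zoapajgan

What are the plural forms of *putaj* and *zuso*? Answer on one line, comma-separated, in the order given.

The pattern is consonant vs. vowel: -gan when the stem ends in a consonant (*aul*, *zoapaj*); -iwi when the stem ends in a vowel (*lofumbu*, *taduo*).
*putaj* — final sound /j/ (a consonant) → -gan → *putajgan*.
*zuso*: final sound = /o/, a vowel → -iwi → *zusoiwi*.

putajgan, zusoiwi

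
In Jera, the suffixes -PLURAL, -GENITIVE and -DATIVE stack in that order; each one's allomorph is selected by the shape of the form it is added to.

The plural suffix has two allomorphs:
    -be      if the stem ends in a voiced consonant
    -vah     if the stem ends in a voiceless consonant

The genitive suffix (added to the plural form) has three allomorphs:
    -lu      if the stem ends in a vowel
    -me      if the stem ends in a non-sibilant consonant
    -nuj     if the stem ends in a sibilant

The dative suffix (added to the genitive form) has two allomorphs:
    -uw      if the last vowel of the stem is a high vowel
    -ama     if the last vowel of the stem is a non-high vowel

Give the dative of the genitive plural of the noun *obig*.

obigbeluuw

*obig*: final consonant = /g/, voiced → -be → *obigbe*.
Since the final sound of the plural form *obigbe* is /e/ (a vowel), it takes -lu, giving *obigbelu*.
The genitive form *obigbelu*: last vowel = /u/, a high vowel → -uw → *obigbeluuw*.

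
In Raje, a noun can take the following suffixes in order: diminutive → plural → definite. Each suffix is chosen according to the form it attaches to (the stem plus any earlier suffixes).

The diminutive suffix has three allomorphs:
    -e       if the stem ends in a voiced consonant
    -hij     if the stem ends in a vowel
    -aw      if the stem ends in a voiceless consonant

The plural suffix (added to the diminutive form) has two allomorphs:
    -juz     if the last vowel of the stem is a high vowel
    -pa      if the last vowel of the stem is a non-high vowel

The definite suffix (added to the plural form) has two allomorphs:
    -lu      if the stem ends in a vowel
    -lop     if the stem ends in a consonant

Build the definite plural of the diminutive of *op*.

*op*: final sound = /p/, a voiceless consonant → -aw → *opaw*.
The last vowel of the diminutive form *opaw* is /a/, which is a non-high vowel, so the plural suffix is -pa, giving *opawpa*.
The plural form *opawpa*: final sound = /a/, a vowel → -lu → *opawpalu*.

opawpalu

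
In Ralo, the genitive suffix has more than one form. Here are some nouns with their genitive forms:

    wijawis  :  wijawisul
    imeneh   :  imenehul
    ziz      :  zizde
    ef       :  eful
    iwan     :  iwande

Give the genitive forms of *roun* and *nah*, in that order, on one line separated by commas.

rounde, nahul

The pattern is voicing of the final consonant: -ul when the stem ends in a voiceless consonant (*wijawis*, *imeneh*, *ef*); -de when the stem ends in a voiced consonant (*ziz*, *iwan*).
Since the final consonant of *roun* is /n/ (voiced), it takes -de, giving *rounde*.
*nah*: final consonant = /h/, voiceless → -ul → *nahul*.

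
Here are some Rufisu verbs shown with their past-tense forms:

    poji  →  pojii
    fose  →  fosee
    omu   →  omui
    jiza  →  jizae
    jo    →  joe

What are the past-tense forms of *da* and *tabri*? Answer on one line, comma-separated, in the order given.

dae, tabrii

The alternation tracks the last vowel of the stem — -i when the last vowel of the stem is a high vowel (*poji*, *omu*); -e when the last vowel of the stem is a non-high vowel (*fose*, *jiza*, *jo*).
The last vowel of *da* is /a/, which is a non-high vowel, so the suffix is -e, giving *dae*.
Since the last vowel of *tabri* is /i/ (a high vowel), it takes -i, giving *tabrii*.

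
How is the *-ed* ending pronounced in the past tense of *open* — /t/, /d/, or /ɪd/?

/d/

The stem *open* ends in a voiced sound other than /d/.
The -ed suffix is realized as /ɪd/ after /t, d/; as /t/ after other voiceless consonants; and as /d/ after other voiced sounds.
So -ed on *open* is pronounced /d/.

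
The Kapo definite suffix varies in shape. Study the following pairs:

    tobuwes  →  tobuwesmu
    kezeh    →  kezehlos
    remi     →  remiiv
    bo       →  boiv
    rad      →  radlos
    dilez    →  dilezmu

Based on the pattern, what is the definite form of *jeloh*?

jelohlos

The pattern is sibilance of the final sound: -mu when the stem ends in a sibilant (*tobuwes*, *dilez*); -los when the stem ends in a non-sibilant consonant (*kezeh*, *rad*); -iv when the stem ends in a vowel (*remi*, *bo*).
*jeloh* — final sound /h/ (a non-sibilant consonant) → -los → *jelohlos*.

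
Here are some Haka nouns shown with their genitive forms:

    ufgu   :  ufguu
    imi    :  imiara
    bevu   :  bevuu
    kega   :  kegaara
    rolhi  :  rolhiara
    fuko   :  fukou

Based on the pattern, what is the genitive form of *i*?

iara

The suffix is conditioned by the last vowel: -u when the last vowel of the stem is a rounded vowel (*ufgu*, *bevu*, *fuko*); -ara when the last vowel of the stem is an unrounded vowel (*imi*, *kega*, *rolhi*).
The last vowel of *i* is /i/, which is an unrounded vowel, so the suffix is -ara, giving *iara*.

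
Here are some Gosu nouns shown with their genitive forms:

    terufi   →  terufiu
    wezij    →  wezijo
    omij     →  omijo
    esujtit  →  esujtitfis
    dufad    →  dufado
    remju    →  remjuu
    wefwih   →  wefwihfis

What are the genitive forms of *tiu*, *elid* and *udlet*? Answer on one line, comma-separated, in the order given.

tiuu, elido, udletfis

Looking at the final sound of each stem: -fis when the stem ends in a voiceless consonant (*esujtit*, *wefwih*); -o when the stem ends in a voiced consonant (*wezij*, *omij*, *dufad*); -u when the stem ends in a vowel (*terufi*, *remju*).
*tiu*: final sound = /u/, a vowel → -u → *tiuu*.
Since the final sound of *elid* is /d/ (a voiced consonant), it takes -o, giving *elido*.
*udlet*: final sound = /t/, a voiceless consonant → -fis → *udletfis*.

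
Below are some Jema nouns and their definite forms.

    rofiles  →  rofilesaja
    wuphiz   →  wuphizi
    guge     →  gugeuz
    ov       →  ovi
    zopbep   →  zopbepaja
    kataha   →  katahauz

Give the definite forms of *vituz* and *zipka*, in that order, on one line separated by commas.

The suffix is conditioned by the final sound: -aja when the stem ends in a voiceless consonant (*rofiles*, *zopbep*); -i when the stem ends in a voiced consonant (*wuphiz*, *ov*); -uz when the stem ends in a vowel (*guge*, *kataha*).
*vituz*: final sound = /z/, a voiced consonant → -i → *vituzi*.
The final sound of *zipka* is /a/, which is a vowel, so the suffix is -uz, giving *zipkauz*.

vituzi, zipkauz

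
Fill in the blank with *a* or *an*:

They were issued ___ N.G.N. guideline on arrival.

an

The indefinite article is chosen by the initial *sound* of the following word, not its spelling.
The initialism *N.G.N.* is read letter by letter; the first letter, N, is pronounced /ɛn/, which begins with a vowel sound.
So the article is *an*: They were issued an N.G.N. guideline on arrival.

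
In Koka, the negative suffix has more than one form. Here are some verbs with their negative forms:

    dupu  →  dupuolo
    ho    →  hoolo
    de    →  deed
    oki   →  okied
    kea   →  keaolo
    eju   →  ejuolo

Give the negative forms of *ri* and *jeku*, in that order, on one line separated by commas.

ried, jekuolo

The suffix is conditioned by the last vowel: -ed when the last vowel of the stem is a front vowel (*de*, *oki*); -olo when the last vowel of the stem is a back vowel (*dupu*, *ho*, *kea*, *eju*).
The last vowel of *ri* is /i/, which is a front vowel, so the suffix is -ed, giving *ried*.
Since the last vowel of *jeku* is /u/ (a back vowel), it takes -olo, giving *jekuolo*.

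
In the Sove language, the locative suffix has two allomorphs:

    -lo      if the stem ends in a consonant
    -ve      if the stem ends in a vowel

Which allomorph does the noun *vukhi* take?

The final sound of *vukhi* is /i/, which is a vowel, so the suffix is -ve.

-ve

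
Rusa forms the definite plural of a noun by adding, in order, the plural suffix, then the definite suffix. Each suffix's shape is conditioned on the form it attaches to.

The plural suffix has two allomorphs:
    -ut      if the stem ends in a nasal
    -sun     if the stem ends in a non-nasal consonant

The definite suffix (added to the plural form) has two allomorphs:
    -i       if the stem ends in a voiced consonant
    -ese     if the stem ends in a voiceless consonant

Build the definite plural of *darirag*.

*darirag* — final consonant /g/ (non-nasal) → -sun → *dariragsun*.
Since the final consonant of the plural form *dariragsun* is /n/ (voiced), it takes -i, giving *dariragsuni*.

dariragsuni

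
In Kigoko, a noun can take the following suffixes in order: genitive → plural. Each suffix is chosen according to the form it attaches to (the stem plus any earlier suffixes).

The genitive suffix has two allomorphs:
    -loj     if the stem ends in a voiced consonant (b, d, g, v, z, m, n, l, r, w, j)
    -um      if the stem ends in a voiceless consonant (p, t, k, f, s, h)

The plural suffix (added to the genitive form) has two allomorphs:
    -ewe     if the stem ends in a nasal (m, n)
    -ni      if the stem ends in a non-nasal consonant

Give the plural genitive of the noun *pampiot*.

pampiotumewe

*pampiot*: final consonant = /t/, voiceless → -um → *pampiotum*.
The final consonant of the genitive form *pampiotum* is /m/, which is a nasal, so the plural suffix is -ewe, giving *pampiotumewe*.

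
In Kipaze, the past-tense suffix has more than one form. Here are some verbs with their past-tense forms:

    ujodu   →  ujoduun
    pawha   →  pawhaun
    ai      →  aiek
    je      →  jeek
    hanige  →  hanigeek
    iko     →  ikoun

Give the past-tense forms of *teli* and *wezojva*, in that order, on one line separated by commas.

teliek, wezojvaun

The alternation tracks the last vowel of the stem — -ek when the last vowel of the stem is a front vowel (*ai*, *je*, *hanige*); -un when the last vowel of the stem is a back vowel (*ujodu*, *pawha*, *iko*).
*teli* — last vowel /i/ (a front vowel) → -ek → *teliek*.
Since the last vowel of *wezojva* is /a/ (a back vowel), it takes -un, giving *wezojvaun*.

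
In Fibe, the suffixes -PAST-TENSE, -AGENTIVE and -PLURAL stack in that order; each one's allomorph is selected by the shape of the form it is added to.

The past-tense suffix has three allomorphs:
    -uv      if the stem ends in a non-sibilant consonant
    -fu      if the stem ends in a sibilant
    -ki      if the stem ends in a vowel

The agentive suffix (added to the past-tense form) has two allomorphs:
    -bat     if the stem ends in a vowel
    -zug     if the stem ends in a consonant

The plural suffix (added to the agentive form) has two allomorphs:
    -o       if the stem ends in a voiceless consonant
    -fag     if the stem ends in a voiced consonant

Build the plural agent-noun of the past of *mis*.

misfubato

*mis*: final sound = /s/, a sibilant → -fu → *misfu*.
The past-tense form *misfu* — final sound /u/ (a vowel) → -bat → *misfubat*.
The agentive form *misfubat*: final consonant = /t/, voiceless → -o → *misfubato*.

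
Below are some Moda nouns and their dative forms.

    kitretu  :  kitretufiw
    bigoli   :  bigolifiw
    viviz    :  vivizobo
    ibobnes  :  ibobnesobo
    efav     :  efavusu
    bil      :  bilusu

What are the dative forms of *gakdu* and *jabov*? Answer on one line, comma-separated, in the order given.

The pattern is sibilance of the final sound: -obo when the stem ends in a sibilant (*viviz*, *ibobnes*); -usu when the stem ends in a non-sibilant consonant (*efav*, *bil*); -fiw when the stem ends in a vowel (*kitretu*, *bigoli*).
The final sound of *gakdu* is /u/, which is a vowel, so the suffix is -fiw, giving *gakdufiw*.
Since the final sound of *jabov* is /v/ (a non-sibilant consonant), it takes -usu, giving *jabovusu*.

gakdufiw, jabovusu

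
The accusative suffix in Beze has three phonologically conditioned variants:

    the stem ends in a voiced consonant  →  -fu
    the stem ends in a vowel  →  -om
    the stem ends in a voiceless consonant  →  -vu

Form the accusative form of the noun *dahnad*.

Since the final sound of *dahnad* is /d/ (a voiced consonant), it takes -fu, giving *dahnadfu*.

dahnadfu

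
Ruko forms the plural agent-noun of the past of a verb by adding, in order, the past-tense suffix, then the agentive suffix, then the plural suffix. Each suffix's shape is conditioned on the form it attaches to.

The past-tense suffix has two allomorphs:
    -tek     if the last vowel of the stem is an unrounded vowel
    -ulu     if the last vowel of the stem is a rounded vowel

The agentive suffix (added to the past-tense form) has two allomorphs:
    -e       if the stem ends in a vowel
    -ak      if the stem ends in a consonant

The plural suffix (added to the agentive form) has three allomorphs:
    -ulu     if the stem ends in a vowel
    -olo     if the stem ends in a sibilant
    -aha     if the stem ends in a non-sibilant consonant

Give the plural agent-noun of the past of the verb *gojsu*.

*gojsu*: last vowel = /u/, a rounded vowel → -ulu → *gojsuulu*.
The final sound of the past-tense form *gojsuulu* is /u/, which is a vowel, so the agentive suffix is -e, giving *gojsuulue*.
The agentive form *gojsuulue* — final sound /e/ (a vowel) → -ulu → *gojsuulueulu*.

gojsuulueulu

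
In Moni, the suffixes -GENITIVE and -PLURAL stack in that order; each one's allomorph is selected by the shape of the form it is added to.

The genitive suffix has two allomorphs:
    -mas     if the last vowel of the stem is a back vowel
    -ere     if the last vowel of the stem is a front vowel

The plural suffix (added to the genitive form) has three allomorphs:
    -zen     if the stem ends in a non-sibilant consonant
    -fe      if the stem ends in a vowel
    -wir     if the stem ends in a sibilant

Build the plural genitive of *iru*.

irumaswir

The last vowel of *iru* is /u/, which is a back vowel, so the genitive suffix is -mas, giving *irumas*.
The final sound of the genitive form *irumas* is /s/, which is a sibilant, so the plural suffix is -wir, giving *irumaswir*.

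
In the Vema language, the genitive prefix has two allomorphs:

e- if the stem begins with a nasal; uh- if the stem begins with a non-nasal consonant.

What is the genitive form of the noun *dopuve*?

uhdopuve

*dopuve* — first consonant /d/ (non-nasal) → uh- → *uhdopuve*.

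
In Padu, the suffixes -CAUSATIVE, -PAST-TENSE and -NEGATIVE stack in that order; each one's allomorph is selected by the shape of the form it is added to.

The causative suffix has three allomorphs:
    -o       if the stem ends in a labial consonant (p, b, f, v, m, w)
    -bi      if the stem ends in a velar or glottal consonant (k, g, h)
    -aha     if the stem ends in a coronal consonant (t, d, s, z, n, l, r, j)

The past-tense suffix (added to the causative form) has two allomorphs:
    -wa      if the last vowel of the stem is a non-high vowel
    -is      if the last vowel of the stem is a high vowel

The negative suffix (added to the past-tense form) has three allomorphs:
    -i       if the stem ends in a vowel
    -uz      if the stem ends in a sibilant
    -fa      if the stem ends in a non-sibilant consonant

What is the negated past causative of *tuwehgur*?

The final consonant of *tuwehgur* is /r/, which is coronal, so the causative suffix is -aha, giving *tuwehguraha*.
Since the last vowel of the causative form *tuwehguraha* is /a/ (a non-high vowel), it takes -wa, giving *tuwehgurahawa*.
The past-tense form *tuwehgurahawa* — final sound /a/ (a vowel) → -i → *tuwehgurahawai*.

tuwehgurahawai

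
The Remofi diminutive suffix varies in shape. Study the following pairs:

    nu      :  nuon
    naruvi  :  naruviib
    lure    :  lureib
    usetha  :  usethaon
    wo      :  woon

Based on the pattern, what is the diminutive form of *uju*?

ujuon

Looking at the last vowel of each stem: -ib when the last vowel of the stem is a front vowel (*naruvi*, *lure*); -on when the last vowel of the stem is a back vowel (*nu*, *usetha*, *wo*).
Since the last vowel of *uju* is /u/ (a back vowel), it takes -on, giving *ujuon*.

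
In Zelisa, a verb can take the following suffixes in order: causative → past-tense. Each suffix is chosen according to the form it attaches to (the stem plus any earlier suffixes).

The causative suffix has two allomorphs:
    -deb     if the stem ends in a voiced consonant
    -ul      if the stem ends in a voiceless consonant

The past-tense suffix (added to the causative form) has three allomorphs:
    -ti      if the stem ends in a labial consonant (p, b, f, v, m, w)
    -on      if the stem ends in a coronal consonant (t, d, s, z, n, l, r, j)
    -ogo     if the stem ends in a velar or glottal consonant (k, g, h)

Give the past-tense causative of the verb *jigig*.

jigigdebti

Since the final consonant of *jigig* is /g/ (voiced), it takes -deb, giving *jigigdeb*.
The final consonant of the causative form *jigigdeb* is /b/, which is labial, so the past-tense suffix is -ti, giving *jigigdebti*.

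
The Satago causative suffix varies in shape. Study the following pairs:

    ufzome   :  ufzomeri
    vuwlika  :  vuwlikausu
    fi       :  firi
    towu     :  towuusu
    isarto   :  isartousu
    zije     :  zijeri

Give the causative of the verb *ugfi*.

ugfiri

The alternation tracks the last vowel of the stem — -ri when the last vowel of the stem is a front vowel (*ufzome*, *fi*, *zije*); -usu when the last vowel of the stem is a back vowel (*vuwlika*, *towu*, *isarto*).
The last vowel of *ugfi* is /i/, which is a front vowel, so the suffix is -ri, giving *ugfiri*.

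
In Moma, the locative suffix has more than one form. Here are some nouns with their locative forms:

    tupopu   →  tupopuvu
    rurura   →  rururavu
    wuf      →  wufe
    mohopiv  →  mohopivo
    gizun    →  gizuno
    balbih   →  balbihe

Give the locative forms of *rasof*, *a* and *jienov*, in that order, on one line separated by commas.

The alternation tracks the final sound of the stem — -e when the stem ends in a voiceless consonant (*wuf*, *balbih*); -o when the stem ends in a voiced consonant (*mohopiv*, *gizun*); -vu when the stem ends in a vowel (*tupopu*, *rurura*).
The final sound of *rasof* is /f/, which is a voiceless consonant, so the suffix is -e, giving *rasofe*.
Since the final sound of *a* is /a/ (a vowel), it takes -vu, giving *avu*.
The final sound of *jienov* is /v/, which is a voiced consonant, so the suffix is -o, giving *jienovo*.

rasofe, avu, jienovo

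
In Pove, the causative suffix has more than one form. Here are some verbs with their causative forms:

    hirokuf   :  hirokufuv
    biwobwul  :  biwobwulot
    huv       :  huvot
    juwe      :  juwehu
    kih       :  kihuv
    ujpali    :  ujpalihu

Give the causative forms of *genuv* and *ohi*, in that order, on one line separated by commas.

genuvot, ohihu

Looking at the final sound of each stem: -uv when the stem ends in a voiceless consonant (*hirokuf*, *kih*); -ot when the stem ends in a voiced consonant (*biwobwul*, *huv*); -hu when the stem ends in a vowel (*juwe*, *ujpali*).
Since the final sound of *genuv* is /v/ (a voiced consonant), it takes -ot, giving *genuvot*.
*ohi* — final sound /i/ (a vowel) → -hu → *ohihu*.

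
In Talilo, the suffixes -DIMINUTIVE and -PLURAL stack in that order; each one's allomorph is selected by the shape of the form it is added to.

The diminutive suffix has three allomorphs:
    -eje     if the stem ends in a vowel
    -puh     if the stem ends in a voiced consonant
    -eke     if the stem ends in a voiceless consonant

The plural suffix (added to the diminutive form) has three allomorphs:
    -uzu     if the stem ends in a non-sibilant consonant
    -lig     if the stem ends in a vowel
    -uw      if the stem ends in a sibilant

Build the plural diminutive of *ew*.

ewpuhuzu

*ew* — final sound /w/ (a voiced consonant) → -puh → *ewpuh*.
The final sound of the diminutive form *ewpuh* is /h/, which is a non-sibilant consonant, so the plural suffix is -uzu, giving *ewpuhuzu*.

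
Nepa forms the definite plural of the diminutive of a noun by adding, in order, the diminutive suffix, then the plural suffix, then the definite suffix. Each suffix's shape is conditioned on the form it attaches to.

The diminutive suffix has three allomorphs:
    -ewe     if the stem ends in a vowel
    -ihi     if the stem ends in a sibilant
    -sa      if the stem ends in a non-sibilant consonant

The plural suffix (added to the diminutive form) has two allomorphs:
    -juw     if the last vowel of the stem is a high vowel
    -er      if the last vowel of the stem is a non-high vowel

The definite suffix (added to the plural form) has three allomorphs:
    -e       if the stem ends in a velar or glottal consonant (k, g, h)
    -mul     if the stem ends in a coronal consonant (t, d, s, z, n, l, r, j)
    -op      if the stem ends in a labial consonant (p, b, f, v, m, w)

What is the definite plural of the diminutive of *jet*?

jetsaermul

The final sound of *jet* is /t/, which is a non-sibilant consonant, so the diminutive suffix is -sa, giving *jetsa*.
Since the last vowel of the diminutive form *jetsa* is /a/ (a non-high vowel), it takes -er, giving *jetsaer*.
Since the final consonant of the plural form *jetsaer* is /r/ (coronal), it takes -mul, giving *jetsaermul*.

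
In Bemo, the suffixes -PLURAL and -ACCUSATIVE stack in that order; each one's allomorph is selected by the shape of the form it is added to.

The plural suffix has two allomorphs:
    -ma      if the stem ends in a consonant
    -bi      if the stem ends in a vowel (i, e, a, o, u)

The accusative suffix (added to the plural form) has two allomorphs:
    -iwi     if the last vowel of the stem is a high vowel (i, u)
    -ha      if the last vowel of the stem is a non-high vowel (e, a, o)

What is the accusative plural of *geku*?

gekubiiwi

*geku*: final sound = /u/, a vowel → -bi → *gekubi*.
The plural form *gekubi* — last vowel /i/ (a high vowel) → -iwi → *gekubiiwi*.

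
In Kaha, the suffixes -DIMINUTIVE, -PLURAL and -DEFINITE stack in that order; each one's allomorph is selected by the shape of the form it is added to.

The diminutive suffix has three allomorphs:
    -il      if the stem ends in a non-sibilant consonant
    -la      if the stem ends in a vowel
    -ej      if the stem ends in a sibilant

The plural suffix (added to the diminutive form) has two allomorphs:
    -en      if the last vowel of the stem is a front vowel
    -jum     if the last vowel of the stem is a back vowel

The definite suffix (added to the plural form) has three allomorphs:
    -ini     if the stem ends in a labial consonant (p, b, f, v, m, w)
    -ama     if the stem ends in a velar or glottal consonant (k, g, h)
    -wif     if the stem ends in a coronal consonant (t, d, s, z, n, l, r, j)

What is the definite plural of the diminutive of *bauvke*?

*bauvke*: final sound = /e/, a vowel → -la → *bauvkela*.
The last vowel of the diminutive form *bauvkela* is /a/, which is a back vowel, so the plural suffix is -jum, giving *bauvkelajum*.
The final consonant of the plural form *bauvkelajum* is /m/, which is labial, so the definite suffix is -ini, giving *bauvkelajumini*.

bauvkelajumini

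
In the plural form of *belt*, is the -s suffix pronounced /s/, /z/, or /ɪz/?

/s/

The stem *belt* ends in a voiceless non-sibilant consonant.
The plural suffix surfaces as /ɪz/ after sibilants, /s/ after other voiceless consonants, and /z/ after other voiced sounds.
So the plural -s on *belt* is pronounced /s/.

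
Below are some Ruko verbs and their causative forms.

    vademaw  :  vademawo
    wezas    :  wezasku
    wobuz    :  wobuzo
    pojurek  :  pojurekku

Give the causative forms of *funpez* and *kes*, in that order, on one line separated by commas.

The alternation tracks the final consonant of the stem — -ku when the stem ends in a voiceless consonant (*wezas*, *pojurek*); -o when the stem ends in a voiced consonant (*vademaw*, *wobuz*).
The final consonant of *funpez* is /z/, which is voiced, so the suffix is -o, giving *funpezo*.
*kes* — final consonant /s/ (voiceless) → -ku → *kesku*.

funpezo, kesku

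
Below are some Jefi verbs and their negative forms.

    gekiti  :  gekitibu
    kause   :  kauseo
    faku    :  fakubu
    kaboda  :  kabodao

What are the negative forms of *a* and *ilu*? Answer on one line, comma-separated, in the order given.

ao, ilubu

The alternation tracks the last vowel of the stem — -bu when the last vowel of the stem is a high vowel (*gekiti*, *faku*); -o when the last vowel of the stem is a non-high vowel (*kause*, *kaboda*).
Since the last vowel of *a* is /a/ (a non-high vowel), it takes -o, giving *ao*.
*ilu* — last vowel /u/ (a high vowel) → -bu → *ilubu*.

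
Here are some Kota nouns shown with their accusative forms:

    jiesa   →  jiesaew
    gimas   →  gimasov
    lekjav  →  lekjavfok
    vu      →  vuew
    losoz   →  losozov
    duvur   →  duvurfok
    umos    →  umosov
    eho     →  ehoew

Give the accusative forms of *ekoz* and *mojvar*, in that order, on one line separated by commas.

ekozov, mojvarfok

The alternation tracks the final sound of the stem — -ov when the stem ends in a sibilant (*gimas*, *losoz*, *umos*); -fok when the stem ends in a non-sibilant consonant (*lekjav*, *duvur*); -ew when the stem ends in a vowel (*jiesa*, *vu*, *eho*).
The final sound of *ekoz* is /z/, which is a sibilant, so the suffix is -ov, giving *ekozov*.
Since the final sound of *mojvar* is /r/ (a non-sibilant consonant), it takes -fok, giving *mojvarfok*.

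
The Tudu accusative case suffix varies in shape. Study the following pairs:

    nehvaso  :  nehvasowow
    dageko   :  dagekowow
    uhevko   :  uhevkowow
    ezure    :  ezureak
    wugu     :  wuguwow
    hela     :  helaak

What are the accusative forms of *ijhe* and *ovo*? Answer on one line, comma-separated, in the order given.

ijheak, ovowow

The alternation tracks the last vowel of the stem — -wow when the last vowel of the stem is a rounded vowel (*nehvaso*, *dageko*, *uhevko*, *wugu*); -ak when the last vowel of the stem is an unrounded vowel (*ezure*, *hela*).
The last vowel of *ijhe* is /e/, which is an unrounded vowel, so the suffix is -ak, giving *ijheak*.
*ovo*: last vowel = /o/, a rounded vowel → -wow → *ovowow*.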